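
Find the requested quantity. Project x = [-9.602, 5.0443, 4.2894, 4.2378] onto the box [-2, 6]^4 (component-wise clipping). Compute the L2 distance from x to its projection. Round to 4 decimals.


Project each component onto [-2, 6].
clip(-9.602) = -2.0, clip(5.0443) = 5.0443, clip(4.2894) = 4.2894, clip(4.2378) = 4.2378
Projection = [-2.0, 5.0443, 4.2894, 4.2378]
Squared diffs: [57.7904, 0.0, 0.0, 0.0]
Distance = sqrt(57.7904) = 7.602


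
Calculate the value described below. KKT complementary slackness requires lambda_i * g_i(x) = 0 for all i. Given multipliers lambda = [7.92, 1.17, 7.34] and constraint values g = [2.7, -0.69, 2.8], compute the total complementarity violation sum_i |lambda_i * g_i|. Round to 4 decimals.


KKT complementary slackness check:
lambda_1 * g_1 = 7.92 * 2.7 = 21.384
lambda_2 * g_2 = 1.17 * -0.69 = -0.8073
lambda_3 * g_3 = 7.34 * 2.8 = 20.552
Total violation = 21.384 + 0.8073 + 20.552 = 42.7433


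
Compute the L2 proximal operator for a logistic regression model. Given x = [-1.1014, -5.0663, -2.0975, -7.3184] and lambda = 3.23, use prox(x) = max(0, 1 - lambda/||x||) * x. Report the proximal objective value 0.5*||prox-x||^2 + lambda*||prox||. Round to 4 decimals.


Step 1: Compute ||x||.
||x|| = 9.2108
Step 2: Compute scaling factor.
scale = max(0, 1 - 3.23/9.2108) = 0.6493
Step 3: prox(x) = [-0.7152, -3.2897, -1.362, -4.752]
||prox(x)|| = 5.9808
Step 4: Proximal objective.
0.5*||prox-x||^2 = 5.2165
lambda*||prox|| = 19.318
Total = 24.5345


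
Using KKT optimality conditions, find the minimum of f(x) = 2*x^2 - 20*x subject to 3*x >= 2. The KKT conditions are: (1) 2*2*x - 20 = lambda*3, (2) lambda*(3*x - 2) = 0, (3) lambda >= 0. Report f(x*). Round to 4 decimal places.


Step 1: Try lambda = 0 (constraint inactive).
Stationarity: 2*2*x - 20 = 0
x* = 20/(2*2) = 5.0
Check constraint: 3*5.0 = 15.0 >= 2 -- satisfied.
Step 2: Compute optimal value.
f(x*) = 2*5.0^2 - 20*5.0 = -50.0


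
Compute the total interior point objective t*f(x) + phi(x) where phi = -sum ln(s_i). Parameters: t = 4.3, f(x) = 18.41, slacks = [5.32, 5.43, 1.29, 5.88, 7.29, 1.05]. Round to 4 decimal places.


Step 1: Compute log-barrier.
ln values: [1.6715, 1.6919, 0.2546, 1.7716, 1.9865, 0.0488]
phi = -(1.6715 + 1.6919 + 0.2546 + 1.7716 + 1.9865 + 0.0488) = -7.4249
Step 2: Compute augmented objective.
t*f(x) = 4.3*18.41 = 79.163
Total = 79.163 - 7.4249 = 71.7381


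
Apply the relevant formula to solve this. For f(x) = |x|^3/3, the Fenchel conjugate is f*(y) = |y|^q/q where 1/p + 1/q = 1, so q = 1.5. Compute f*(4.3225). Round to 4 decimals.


The conjugate exponent q satisfies 1/p + 1/q = 1.
p = 3, so q = 3/(3 - 1) = 1.5
|y|^q = 4.3225^1.5 = 8.9867
f*(4.3225) = 8.9867 / 1.5 = 5.9912


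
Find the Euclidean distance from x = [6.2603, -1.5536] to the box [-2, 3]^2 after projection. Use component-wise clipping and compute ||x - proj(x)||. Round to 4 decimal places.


Project each component onto [-2, 3].
clip(6.2603) = 3.0, clip(-1.5536) = -1.5536
Projection = [3.0, -1.5536]
Squared diffs: [10.6296, 0.0]
Distance = sqrt(10.6296) = 3.2603


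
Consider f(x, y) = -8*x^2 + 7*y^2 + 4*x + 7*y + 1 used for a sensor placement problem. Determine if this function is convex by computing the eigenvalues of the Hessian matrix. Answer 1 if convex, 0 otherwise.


The Hessian of f(x,y) = -8*x^2 + 7*y^2 + 4*x + 7*y + 1 is:
H = [[-16, 0], [0, 14]]
Trace = -16 + 14 = -2
Determinant = -16*14 - (0)^2 = -224
Discriminant = (-2)^2 - 4*-224 = 900.0
Eigenvalues: lambda_1 = -16.0, lambda_2 = 14.0
The function is not convex.

0


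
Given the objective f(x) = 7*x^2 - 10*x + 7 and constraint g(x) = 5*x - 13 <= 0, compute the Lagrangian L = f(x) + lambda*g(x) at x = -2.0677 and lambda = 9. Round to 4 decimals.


Step 1: Evaluate f(x).
f(-2.0677) = 7*(-2.0677)^2 - 10*(-2.0677) + 7 = 57.6047
Step 2: Evaluate g(x).
g(-2.0677) = 5*-2.0677 - 13 = -23.3385
Step 3: Compute Lagrangian.
L = 57.6047 + 9*-23.3385 = -152.4418


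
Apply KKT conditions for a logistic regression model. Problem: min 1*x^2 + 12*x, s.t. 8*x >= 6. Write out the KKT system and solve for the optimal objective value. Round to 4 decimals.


Step 1: Try lambda = 0 (constraint inactive).
x_unc = -12/(2*1) = -6.0
Check: 8*-6.0 = -48.0 < 6 -- violated!
Step 2: Constraint must be active: 8*x = 6
x* = 6/8 = 0.75
lambda = (2*1*0.75 + 12)/8 = 1.6875
Step 3: Compute optimal value.
f(x*) = 1*0.75^2 + 12*0.75 = 9.5625


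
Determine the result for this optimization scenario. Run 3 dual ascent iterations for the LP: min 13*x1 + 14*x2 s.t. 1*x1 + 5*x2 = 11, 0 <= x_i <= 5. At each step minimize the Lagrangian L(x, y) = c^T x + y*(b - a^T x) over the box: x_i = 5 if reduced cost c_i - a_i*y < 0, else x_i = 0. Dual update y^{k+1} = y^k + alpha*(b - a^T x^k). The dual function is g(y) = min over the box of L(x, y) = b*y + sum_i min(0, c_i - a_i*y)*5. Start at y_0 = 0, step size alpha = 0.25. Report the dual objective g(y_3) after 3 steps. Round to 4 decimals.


Dual ascent for LP: min 13*x1 + 14*x2, 1*x1 + 5*x2 = 11, 0 <= x_i <= 5
Step 1: y^k = 0.0, reduced costs: (13.0, 14.0)
  x^k = (0.0, 0.0), subgradient = b - a^T x = 11.0
  y^{k+1} = 0.0 + 0.25*11.0 = 2.75
Step 2: y^k = 2.75, reduced costs: (10.25, 0.25)
  x^k = (0.0, 0.0), subgradient = b - a^T x = 11.0
  y^{k+1} = 2.75 + 0.25*11.0 = 5.5
Step 3: y^k = 5.5, reduced costs: (7.5, -13.5)
  x^k = (0.0, 5.0), subgradient = b - a^T x = -14.0
  y^{k+1} = 5.5 + 0.25*-14.0 = 2.0
Dual objective at y_3 = 2.0: reduced costs (11.0, 4.0), box minimizer x = (0.0, 0.0)
g(y_3) = b*y + (c1 - a1*y)*x1 + (c2 - a2*y)*x2 = 11*2.0 + 11.0*0.0 + 4.0*0.0 = 22.0 + 0.0 + 0.0 = 22.0


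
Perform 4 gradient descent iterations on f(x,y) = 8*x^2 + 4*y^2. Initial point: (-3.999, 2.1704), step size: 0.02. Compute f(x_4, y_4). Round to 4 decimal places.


Gradient descent on f(x,y) = 8*x^2 + 4*y^2.
Starting point: (-3.999, 2.1704), alpha = 0.02
Step 1: grad_x = 2*8*-3.999 = -63.984, grad_y = 2*4*2.1704 = 17.3632
  x_1 = -3.999 - 0.02*-63.984 = -2.7193
  y_1 = 2.1704 - 0.02*17.3632 = 1.8231
Step 2: grad_x = 2*8*-2.7193 = -43.5091, grad_y = 2*4*1.8231 = 14.5851
  x_2 = -2.7193 - 0.02*-43.5091 = -1.8491
  y_2 = 1.8231 - 0.02*14.5851 = 1.5314
Step 3: grad_x = 2*8*-1.8491 = -29.5862, grad_y = 2*4*1.5314 = 12.2515
  x_3 = -1.8491 - 0.02*-29.5862 = -1.2574
  y_3 = 1.5314 - 0.02*12.2515 = 1.2864
Step 4: grad_x = 2*8*-1.2574 = -20.1186, grad_y = 2*4*1.2864 = 10.2912
  x_4 = -1.2574 - 0.02*-20.1186 = -0.855
  y_4 = 1.2864 - 0.02*10.2912 = 1.0806
f(-0.855, 1.0806) = 8*(-0.855)^2 + 4*1.0806^2 = 10.5194


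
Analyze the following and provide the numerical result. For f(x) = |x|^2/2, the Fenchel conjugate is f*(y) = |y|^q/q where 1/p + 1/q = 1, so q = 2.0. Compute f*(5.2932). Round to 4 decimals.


The conjugate exponent q satisfies 1/p + 1/q = 1.
p = 2, so q = 2/(2 - 1) = 2.0
|y|^q = 5.2932^2.0 = 28.018
f*(5.2932) = 28.018 / 2.0 = 14.009


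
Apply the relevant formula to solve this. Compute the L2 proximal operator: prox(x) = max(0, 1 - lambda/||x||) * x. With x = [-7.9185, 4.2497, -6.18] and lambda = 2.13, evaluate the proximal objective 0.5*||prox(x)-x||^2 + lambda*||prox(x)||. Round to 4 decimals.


Step 1: Compute ||x||.
||x|| = 10.9066
Step 2: Compute scaling factor.
scale = max(0, 1 - 2.13/10.9066) = 0.8047
Step 3: prox(x) = [-6.3721, 3.4198, -4.9731]
||prox(x)|| = 8.7766
Step 4: Proximal objective.
0.5*||prox-x||^2 = 2.2685
lambda*||prox|| = 18.6942
Total = 20.9627


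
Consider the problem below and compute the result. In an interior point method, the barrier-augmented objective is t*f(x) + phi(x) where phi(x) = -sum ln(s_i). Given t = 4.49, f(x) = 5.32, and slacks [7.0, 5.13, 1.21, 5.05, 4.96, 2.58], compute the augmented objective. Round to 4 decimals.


Step 1: Compute log-barrier.
ln values: [1.9459, 1.6351, 0.1906, 1.6194, 1.6014, 0.9478]
phi = -(1.9459 + 1.6351 + 0.1906 + 1.6194 + 1.6014 + 0.9478) = -7.9402
Step 2: Compute augmented objective.
t*f(x) = 4.49*5.32 = 23.8868
Total = 23.8868 - 7.9402 = 15.9466


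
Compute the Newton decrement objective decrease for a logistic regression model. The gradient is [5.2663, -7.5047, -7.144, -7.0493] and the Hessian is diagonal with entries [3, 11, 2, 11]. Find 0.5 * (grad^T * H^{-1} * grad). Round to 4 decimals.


Step 1: H is diagonal, so H^(-1) * g = [1.7554, -0.6822, -3.572, -0.6408].
Step 2: g^T H^(-1) g = sum_i g_i^2 / H_ii
  = (5.2663)^2/3 + (-7.5047)^2/11 + (-7.144)^2/2 + (-7.0493)^2/11
  = 9.2446 + 5.12 + 25.5184 + 4.5175 = 44.4006
Step 3: Objective decrease = 0.5 * g^T H^(-1) g = 22.2003


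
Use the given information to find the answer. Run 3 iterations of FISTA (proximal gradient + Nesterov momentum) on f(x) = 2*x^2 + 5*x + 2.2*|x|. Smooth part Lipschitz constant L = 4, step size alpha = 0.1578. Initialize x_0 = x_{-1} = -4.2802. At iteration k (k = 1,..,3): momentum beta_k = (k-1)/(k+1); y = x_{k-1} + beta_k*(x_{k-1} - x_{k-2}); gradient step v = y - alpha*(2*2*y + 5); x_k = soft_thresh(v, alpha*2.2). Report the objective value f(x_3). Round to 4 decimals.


FISTA on f(x) = 2*x^2 + 5*x + 2.2*|x|
L = 4, alpha = 0.1578
Iteration 1: beta = 0.0, y = -4.2802 + 0.0*(-4.2802 + 4.2802) = -4.2802
  grad(y) = -12.1208, v = y - alpha*grad = -2.3675
  prox(v) = soft_thresh(-2.3675, 0.3472) = -2.0204
Iteration 2: beta = 0.3333, y = -2.0204 + 0.3333*(-2.0204 + 4.2802) = -1.2671
  grad(y) = -0.0684, v = y - alpha*grad = -1.2563
  prox(v) = soft_thresh(-1.2563, 0.3472) = -0.9091
Iteration 3: beta = 0.5, y = -0.9091 + 0.5*(-0.9091 + 2.0204) = -0.3535
  grad(y) = 3.5859, v = y - alpha*grad = -0.9194
  prox(v) = soft_thresh(-0.9194, 0.3472) = -0.5722
f(x_3) = 2*(-0.5722)^2 + 5*(-0.5722) + 2.2*|-0.5722| = -0.9473


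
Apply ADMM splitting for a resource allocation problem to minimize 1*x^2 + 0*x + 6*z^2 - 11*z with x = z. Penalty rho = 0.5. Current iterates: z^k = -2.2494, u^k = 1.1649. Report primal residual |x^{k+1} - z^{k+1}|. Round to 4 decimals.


ADMM iteration with rho = 0.5, z^k = -2.2494, u^k = 1.1649
Step 1: x-update.
Minimize 1*x^2 + 0*x + (0.5/2)*(x + 2.2494 + 1.1649)^2
FOC: (2*1 + 0.5)*x = 0 + 0.5*(-2.2494 - 1.1649)
x^{k+1} = -0.6829
Step 2: z-update.
Minimize 6*z^2 - 11*z + (0.5/2)*(-0.6829 - z + 1.1649)^2
FOC: (2*6 + 0.5)*z = 11 + 0.5*(-0.6829 + 1.1649)
z^{k+1} = 0.8993
Step 3: u-update.
u^{k+1} = 1.1649 - 0.6829 - 0.8993 = -0.4172
Step 4: Primal residual = |-0.6829 - 0.8993| = 1.5821


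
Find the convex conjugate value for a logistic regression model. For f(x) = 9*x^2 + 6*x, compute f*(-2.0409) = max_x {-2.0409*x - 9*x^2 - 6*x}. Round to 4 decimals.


f*(y) = sup_x {y*x - a*x^2 - b*x} = sup_x {(y-b)*x - a*x^2}
FOC: (y - b) - 2a*x = 0 => x* = (y - b)/(2a)
x* = (-2.0409 - 6)/(2*9) = -0.4467
f*(-2.0409) = (y-b)^2/(4a) = (-2.0409 - 6)^2/(4*9)
= 64.6561/36 = 1.796


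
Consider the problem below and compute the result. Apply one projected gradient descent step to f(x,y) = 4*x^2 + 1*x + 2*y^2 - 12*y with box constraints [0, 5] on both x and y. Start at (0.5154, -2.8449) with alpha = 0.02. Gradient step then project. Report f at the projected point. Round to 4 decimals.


Step 1: Compute gradient at (0.5154, -2.8449).
grad_x = 2*4*0.5154 + 1 = 5.1232
grad_y = 2*2*-2.8449 - 12 = -23.3796
Step 2: Gradient step.
x_raw = 0.5154 - 0.02*5.1232 = 0.4129
y_raw = -2.8449 - 0.02*-23.3796 = -2.3773
Step 3: Project onto [0, 5].
x_proj = clip(0.4129) = 0.4129
y_proj = clip(-2.3773) = 0.0
Step 4: Evaluate f.
f(0.4129, 0.0) = 1.095


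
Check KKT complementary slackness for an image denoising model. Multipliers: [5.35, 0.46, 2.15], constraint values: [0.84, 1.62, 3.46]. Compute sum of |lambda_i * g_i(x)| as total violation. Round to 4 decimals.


KKT complementary slackness check:
lambda_1 * g_1 = 5.35 * 0.84 = 4.494
lambda_2 * g_2 = 0.46 * 1.62 = 0.7452
lambda_3 * g_3 = 2.15 * 3.46 = 7.439
Total violation = 4.494 + 0.7452 + 7.439 = 12.6782


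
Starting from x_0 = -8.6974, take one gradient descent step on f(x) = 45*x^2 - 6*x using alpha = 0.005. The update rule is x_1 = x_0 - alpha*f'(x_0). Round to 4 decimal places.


We compute the gradient at x_0 and apply the update.
f'(x) = 90*x - 6
f'(-8.6974) = 90*-8.6974 - 6 = -788.766
x_1 = -8.6974 - 0.005*-788.766 = -4.7536


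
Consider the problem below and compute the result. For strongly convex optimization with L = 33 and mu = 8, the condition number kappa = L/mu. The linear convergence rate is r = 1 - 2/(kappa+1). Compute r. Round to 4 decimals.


Step 1: Compute the condition number.
kappa = L/mu = 33/8 = 4.125
Step 2: Compute the convergence rate.
r = 1 - 2/(kappa + 1) = 1 - 2*mu/(L + mu) = (L - mu)/(L + mu) = 25/41 = 0.6098


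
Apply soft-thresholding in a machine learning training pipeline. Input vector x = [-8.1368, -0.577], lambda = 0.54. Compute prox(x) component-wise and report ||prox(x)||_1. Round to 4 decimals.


Soft-thresholding with lambda = 0.54:
prox(-8.1368) = sign(-8.1368)*max(|-8.1368| - 0.54, 0) = -7.5968
prox(-0.577) = sign(-0.577)*max(|-0.577| - 0.54, 0) = -0.037
prox(x) = [-7.5968, -0.037]
||prox(x)||_1 = 7.5968 + 0.037 = 7.6338


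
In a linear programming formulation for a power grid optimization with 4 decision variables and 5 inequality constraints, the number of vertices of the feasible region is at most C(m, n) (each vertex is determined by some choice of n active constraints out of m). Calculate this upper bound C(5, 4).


Each vertex corresponds to some choice of n active constraints out of m, so the number of vertices is at most C(m, n) = m! / (n!(m-n)!).
m = 5, n = 4
Numerator: 5 * 4 * 3 * 2
Denominator: 4! = 24
C(5, 4) = 5


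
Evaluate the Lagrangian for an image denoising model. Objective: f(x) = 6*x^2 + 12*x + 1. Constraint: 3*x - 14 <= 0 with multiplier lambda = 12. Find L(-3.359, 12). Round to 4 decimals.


Step 1: Evaluate f(x).
f(-3.359) = 6*(-3.359)^2 + 12*(-3.359) + 1 = 28.3893
Step 2: Evaluate g(x).
g(-3.359) = 3*-3.359 - 14 = -24.077
Step 3: Compute Lagrangian.
L = 28.3893 + 12*-24.077 = -260.5347


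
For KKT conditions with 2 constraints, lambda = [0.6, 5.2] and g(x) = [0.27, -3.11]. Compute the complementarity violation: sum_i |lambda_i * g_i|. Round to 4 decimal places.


KKT complementary slackness check:
lambda_1 * g_1 = 0.6 * 0.27 = 0.162
lambda_2 * g_2 = 5.2 * -3.11 = -16.172
Total violation = 0.162 + 16.172 = 16.334


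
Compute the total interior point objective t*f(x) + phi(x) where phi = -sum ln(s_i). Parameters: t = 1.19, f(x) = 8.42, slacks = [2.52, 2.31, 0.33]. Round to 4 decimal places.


Step 1: Compute log-barrier.
ln values: [0.9243, 0.8372, -1.1087]
phi = -(0.9243 + 0.8372 - 1.1087) = -0.6528
Step 2: Compute augmented objective.
t*f(x) = 1.19*8.42 = 10.0198
Total = 10.0198 - 0.6528 = 9.367


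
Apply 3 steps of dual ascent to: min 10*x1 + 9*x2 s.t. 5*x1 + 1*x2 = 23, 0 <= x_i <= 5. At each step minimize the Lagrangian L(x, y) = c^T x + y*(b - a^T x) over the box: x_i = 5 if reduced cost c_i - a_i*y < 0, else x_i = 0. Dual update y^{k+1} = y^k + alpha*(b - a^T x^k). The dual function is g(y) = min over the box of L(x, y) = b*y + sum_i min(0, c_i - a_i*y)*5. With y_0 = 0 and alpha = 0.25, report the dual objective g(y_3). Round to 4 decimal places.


Dual ascent for LP: min 10*x1 + 9*x2, 5*x1 + 1*x2 = 23, 0 <= x_i <= 5
Step 1: y^k = 0.0, reduced costs: (10.0, 9.0)
  x^k = (0.0, 0.0), subgradient = b - a^T x = 23.0
  y^{k+1} = 0.0 + 0.25*23.0 = 5.75
Step 2: y^k = 5.75, reduced costs: (-18.75, 3.25)
  x^k = (5.0, 0.0), subgradient = b - a^T x = -2.0
  y^{k+1} = 5.75 + 0.25*-2.0 = 5.25
Step 3: y^k = 5.25, reduced costs: (-16.25, 3.75)
  x^k = (5.0, 0.0), subgradient = b - a^T x = -2.0
  y^{k+1} = 5.25 + 0.25*-2.0 = 4.75
Dual objective at y_3 = 4.75: reduced costs (-13.75, 4.25), box minimizer x = (5.0, 0.0)
g(y_3) = b*y + (c1 - a1*y)*x1 + (c2 - a2*y)*x2 = 23*4.75 + (-13.75)*5.0 + 4.25*0.0 = 109.25 - 68.75 + 0.0 = 40.5


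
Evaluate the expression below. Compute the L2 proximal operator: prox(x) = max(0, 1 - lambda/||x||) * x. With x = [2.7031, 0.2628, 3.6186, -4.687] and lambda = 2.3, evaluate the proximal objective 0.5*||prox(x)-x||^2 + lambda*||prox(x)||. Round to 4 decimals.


Step 1: Compute ||x||.
||x|| = 6.5144
Step 2: Compute scaling factor.
scale = max(0, 1 - 2.3/6.5144) = 0.6469
Step 3: prox(x) = [1.7487, 0.17, 2.341, -3.0322]
||prox(x)|| = 4.2144
Step 4: Proximal objective.
0.5*||prox-x||^2 = 2.645
lambda*||prox|| = 9.6931
Total = 12.3382


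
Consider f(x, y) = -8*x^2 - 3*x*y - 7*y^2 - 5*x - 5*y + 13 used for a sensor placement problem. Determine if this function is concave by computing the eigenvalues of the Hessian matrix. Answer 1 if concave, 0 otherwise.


The Hessian of f(x,y) = -8*x^2 - 3*x*y - 7*y^2 - 5*x - 5*y + 13 is:
H = [[-16, -3], [-3, -14]]
Trace = -16 - 14 = -30
Determinant = -16*-14 - (-3)^2 = 215
Discriminant = (-30)^2 - 4*215 = 40.0
Eigenvalues: lambda_1 = -18.1623, lambda_2 = -11.8377
The function is concave.

1


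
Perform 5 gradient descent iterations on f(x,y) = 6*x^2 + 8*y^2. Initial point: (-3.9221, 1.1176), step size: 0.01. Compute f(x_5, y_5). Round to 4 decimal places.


Gradient descent on f(x,y) = 6*x^2 + 8*y^2.
Starting point: (-3.9221, 1.1176), alpha = 0.01
Step 1: grad_x = 2*6*-3.9221 = -47.0652, grad_y = 2*8*1.1176 = 17.8816
  x_1 = -3.9221 - 0.01*-47.0652 = -3.4514
  y_1 = 1.1176 - 0.01*17.8816 = 0.9388
Step 2: grad_x = 2*6*-3.4514 = -41.4174, grad_y = 2*8*0.9388 = 15.0205
  x_2 = -3.4514 - 0.01*-41.4174 = -3.0373
  y_2 = 0.9388 - 0.01*15.0205 = 0.7886
Step 3: grad_x = 2*6*-3.0373 = -36.4473, grad_y = 2*8*0.7886 = 12.6173
  x_3 = -3.0373 - 0.01*-36.4473 = -2.6728
  y_3 = 0.7886 - 0.01*12.6173 = 0.6624
Step 4: grad_x = 2*6*-2.6728 = -32.0736, grad_y = 2*8*0.6624 = 10.5985
  x_4 = -2.6728 - 0.01*-32.0736 = -2.3521
  y_4 = 0.6624 - 0.01*10.5985 = 0.5564
Step 5: grad_x = 2*6*-2.3521 = -28.2248, grad_y = 2*8*0.5564 = 8.9027
  x_5 = -2.3521 - 0.01*-28.2248 = -2.0698
  y_5 = 0.5564 - 0.01*8.9027 = 0.4674
f(-2.0698, 0.4674) = 6*(-2.0698)^2 + 8*0.4674^2 = 27.4525


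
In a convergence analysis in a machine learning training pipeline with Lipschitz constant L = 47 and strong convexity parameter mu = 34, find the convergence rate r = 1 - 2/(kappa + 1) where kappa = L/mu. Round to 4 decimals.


Step 1: Compute the condition number.
kappa = L/mu = 47/34 = 1.3824
Step 2: Compute the convergence rate.
r = 1 - 2/(kappa + 1) = 1 - 2*mu/(L + mu) = (L - mu)/(L + mu) = 13/81 = 0.1605


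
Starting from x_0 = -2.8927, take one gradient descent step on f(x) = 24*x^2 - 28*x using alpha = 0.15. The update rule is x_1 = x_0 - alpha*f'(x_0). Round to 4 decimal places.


We compute the gradient at x_0 and apply the update.
f'(x) = 48*x - 28
f'(-2.8927) = 48*-2.8927 - 28 = -166.8496
x_1 = -2.8927 - 0.15*-166.8496 = 22.1347


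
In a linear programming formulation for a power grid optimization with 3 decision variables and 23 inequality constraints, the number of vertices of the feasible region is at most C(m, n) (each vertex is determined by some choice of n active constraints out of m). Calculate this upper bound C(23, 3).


Each vertex corresponds to some choice of n active constraints out of m, so the number of vertices is at most C(m, n) = m! / (n!(m-n)!).
m = 23, n = 3
Numerator: 23 * 22 * 21
Denominator: 3! = 6
C(23, 3) = 1771


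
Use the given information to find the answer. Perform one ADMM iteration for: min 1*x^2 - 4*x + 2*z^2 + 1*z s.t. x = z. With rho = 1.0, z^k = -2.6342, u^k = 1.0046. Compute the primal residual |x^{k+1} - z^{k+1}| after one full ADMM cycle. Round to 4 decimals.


ADMM iteration with rho = 1.0, z^k = -2.6342, u^k = 1.0046
Step 1: x-update.
Minimize 1*x^2 - 4*x + (1.0/2)*(x + 2.6342 + 1.0046)^2
FOC: (2*1 + 1.0)*x = 4 + 1.0*(-2.6342 - 1.0046)
x^{k+1} = 0.1204
Step 2: z-update.
Minimize 2*z^2 + 1*z + (1.0/2)*(0.1204 - z + 1.0046)^2
FOC: (2*2 + 1.0)*z = -1 + 1.0*(0.1204 + 1.0046)
z^{k+1} = 0.025
Step 3: u-update.
u^{k+1} = 1.0046 + 0.1204 - 0.025 = 1.1
Step 4: Primal residual = |0.1204 - 0.025| = 0.0954


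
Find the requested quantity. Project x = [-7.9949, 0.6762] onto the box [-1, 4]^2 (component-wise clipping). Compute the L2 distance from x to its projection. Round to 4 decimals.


Project each component onto [-1, 4].
clip(-7.9949) = -1.0, clip(0.6762) = 0.6762
Projection = [-1.0, 0.6762]
Squared diffs: [48.9286, 0.0]
Distance = sqrt(48.9286) = 6.9949


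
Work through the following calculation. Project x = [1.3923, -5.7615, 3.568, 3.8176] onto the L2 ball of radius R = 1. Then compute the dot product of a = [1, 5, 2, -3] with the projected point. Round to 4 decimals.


Step 1: Compute ||x|| (intermediates to 6 decimals).
||x|| = sqrt(1.3923^2 + (-5.7615)^2 + 3.568^2 + 3.8176^2) = 7.901777
Step 2: Project.
Since ||x|| > R, scale = R/||x|| = 1/7.901777 = 0.126554, proj(x) = scale * x
proj(x) = [0.176201, -0.729141, 0.451545, 0.483133]
Step 3: Dot product.
a^T * proj(x) = 1*0.176201 + 5*(-0.729141) + 2*0.451545 - 3*0.483133 = -4.0158


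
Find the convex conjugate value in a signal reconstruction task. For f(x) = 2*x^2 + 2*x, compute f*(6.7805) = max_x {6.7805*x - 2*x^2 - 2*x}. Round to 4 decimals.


f*(y) = sup_x {y*x - a*x^2 - b*x} = sup_x {(y-b)*x - a*x^2}
FOC: (y - b) - 2a*x = 0 => x* = (y - b)/(2a)
x* = (6.7805 - 2)/(2*2) = 1.1951
f*(6.7805) = (y-b)^2/(4a) = (6.7805 - 2)^2/(4*2)
= 22.8532/8 = 2.8566


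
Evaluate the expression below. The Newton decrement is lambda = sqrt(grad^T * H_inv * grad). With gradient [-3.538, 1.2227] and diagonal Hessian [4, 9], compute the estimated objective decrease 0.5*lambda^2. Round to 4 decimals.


Step 1: H is diagonal, so H^(-1) * g = [-0.8845, 0.1359].
Step 2: g^T H^(-1) g = sum_i g_i^2 / H_ii
  = (-3.538)^2/4 + (1.2227)^2/9
  = 3.1294 + 0.1661 = 3.2955
Step 3: Objective decrease = 0.5 * g^T H^(-1) g = 1.6477


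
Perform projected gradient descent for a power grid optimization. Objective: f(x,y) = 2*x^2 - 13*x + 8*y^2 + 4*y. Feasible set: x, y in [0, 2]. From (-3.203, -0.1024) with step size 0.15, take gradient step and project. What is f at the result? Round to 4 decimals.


Step 1: Compute gradient at (-3.203, -0.1024).
grad_x = 2*2*-3.203 - 13 = -25.812
grad_y = 2*8*-0.1024 + 4 = 2.3616
Step 2: Gradient step.
x_raw = -3.203 - 0.15*-25.812 = 0.6688
y_raw = -0.1024 - 0.15*2.3616 = -0.4566
Step 3: Project onto [0, 2].
x_proj = clip(0.6688) = 0.6688
y_proj = clip(-0.4566) = 0.0
Step 4: Evaluate f.
f(0.6688, 0.0) = -7.7998


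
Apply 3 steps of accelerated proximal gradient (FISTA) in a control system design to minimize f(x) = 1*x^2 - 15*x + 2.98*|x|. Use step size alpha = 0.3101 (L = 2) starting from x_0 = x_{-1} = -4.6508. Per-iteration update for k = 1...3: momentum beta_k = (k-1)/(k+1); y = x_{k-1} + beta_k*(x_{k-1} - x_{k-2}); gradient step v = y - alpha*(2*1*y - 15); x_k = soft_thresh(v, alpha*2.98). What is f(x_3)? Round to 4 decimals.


FISTA on f(x) = 1*x^2 - 15*x + 2.98*|x|
L = 2, alpha = 0.3101
Iteration 1: beta = 0.0, y = -4.6508 + 0.0*(-4.6508 + 4.6508) = -4.6508
  grad(y) = -24.3016, v = y - alpha*grad = 2.8851
  prox(v) = soft_thresh(2.8851, 0.9241) = 1.961
Iteration 2: beta = 0.3333, y = 1.961 + 0.3333*(1.961 + 4.6508) = 4.165
  grad(y) = -6.6701, v = y - alpha*grad = 6.2334
  prox(v) = soft_thresh(6.2334, 0.9241) = 5.3093
Iteration 3: beta = 0.5, y = 5.3093 + 0.5*(5.3093 - 1.961) = 6.9834
  grad(y) = -1.0333, v = y - alpha*grad = 7.3038
  prox(v) = soft_thresh(7.3038, 0.9241) = 6.3797
f(x_3) = 1*6.3797^2 - 15*6.3797 + 2.98*|6.3797| = -35.9834


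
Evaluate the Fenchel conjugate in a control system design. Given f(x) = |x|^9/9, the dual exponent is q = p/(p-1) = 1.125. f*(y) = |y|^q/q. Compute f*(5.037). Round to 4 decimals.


The conjugate exponent q satisfies 1/p + 1/q = 1.
p = 9, so q = 9/(9 - 1) = 1.125
|y|^q = 5.037^1.125 = 6.1651
f*(5.037) = 6.1651 / 1.125 = 5.4801


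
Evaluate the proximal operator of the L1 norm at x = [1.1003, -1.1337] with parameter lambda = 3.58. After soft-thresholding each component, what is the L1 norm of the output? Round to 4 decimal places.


Soft-thresholding with lambda = 3.58:
prox(1.1003) = sign(1.1003)*max(|1.1003| - 3.58, 0) = 0.0
prox(-1.1337) = sign(-1.1337)*max(|-1.1337| - 3.58, 0) = 0.0
prox(x) = [0.0, 0.0]
||prox(x)||_1 = 0.0 + 0.0 = 0.0


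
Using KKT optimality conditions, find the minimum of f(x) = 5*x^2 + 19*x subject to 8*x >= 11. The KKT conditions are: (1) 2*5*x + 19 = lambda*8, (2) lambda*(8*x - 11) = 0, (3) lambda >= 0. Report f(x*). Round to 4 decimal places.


Step 1: Try lambda = 0 (constraint inactive).
x_unc = -19/(2*5) = -1.9
Check: 8*-1.9 = -15.2 < 11 -- violated!
Step 2: Constraint must be active: 8*x = 11
x* = 11/8 = 1.375
lambda = (2*5*1.375 + 19)/8 = 4.0938
Step 3: Compute optimal value.
f(x*) = 5*1.375^2 + 19*1.375 = 35.5781


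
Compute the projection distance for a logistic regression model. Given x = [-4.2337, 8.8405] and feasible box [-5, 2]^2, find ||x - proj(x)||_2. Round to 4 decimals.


Project each component onto [-5, 2].
clip(-4.2337) = -4.2337, clip(8.8405) = 2.0
Projection = [-4.2337, 2.0]
Squared diffs: [0.0, 46.7924]
Distance = sqrt(46.7924) = 6.8405


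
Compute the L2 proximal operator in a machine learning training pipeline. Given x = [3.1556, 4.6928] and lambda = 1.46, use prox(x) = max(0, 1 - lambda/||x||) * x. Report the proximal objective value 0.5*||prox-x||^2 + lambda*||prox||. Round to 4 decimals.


Step 1: Compute ||x||.
||x|| = 5.6551
Step 2: Compute scaling factor.
scale = max(0, 1 - 1.46/5.6551) = 0.7418
Step 3: prox(x) = [2.3409, 3.4812]
||prox(x)|| = 4.1951
Step 4: Proximal objective.
0.5*||prox-x||^2 = 1.0658
lambda*||prox|| = 6.1248
Total = 7.1906


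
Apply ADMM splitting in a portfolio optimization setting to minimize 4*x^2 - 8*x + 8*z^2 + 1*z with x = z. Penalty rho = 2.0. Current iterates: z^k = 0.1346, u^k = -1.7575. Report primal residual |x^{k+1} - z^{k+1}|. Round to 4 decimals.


ADMM iteration with rho = 2.0, z^k = 0.1346, u^k = -1.7575
Step 1: x-update.
Minimize 4*x^2 - 8*x + (2.0/2)*(x - 0.1346 - 1.7575)^2
FOC: (2*4 + 2.0)*x = 8 + 2.0*(0.1346 + 1.7575)
x^{k+1} = 1.1784
Step 2: z-update.
Minimize 8*z^2 + 1*z + (2.0/2)*(1.1784 - z - 1.7575)^2
FOC: (2*8 + 2.0)*z = -1 + 2.0*(1.1784 - 1.7575)
z^{k+1} = -0.1199
Step 3: u-update.
u^{k+1} = -1.7575 + 1.1784 + 0.1199 = -0.4592
Step 4: Primal residual = |1.1784 + 0.1199| = 1.2983


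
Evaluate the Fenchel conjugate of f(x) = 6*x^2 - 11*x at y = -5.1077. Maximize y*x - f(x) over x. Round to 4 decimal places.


f*(y) = sup_x {y*x - a*x^2 - b*x} = sup_x {(y-b)*x - a*x^2}
FOC: (y - b) - 2a*x = 0 => x* = (y - b)/(2a)
x* = (-5.1077 + 11)/(2*6) = 0.491
f*(-5.1077) = (y-b)^2/(4a) = (-5.1077 + 11)^2/(4*6)
= 34.7192/24 = 1.4466


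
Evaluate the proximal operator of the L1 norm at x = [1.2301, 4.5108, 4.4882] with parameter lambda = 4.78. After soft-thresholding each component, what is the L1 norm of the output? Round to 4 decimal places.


Soft-thresholding with lambda = 4.78:
prox(1.2301) = sign(1.2301)*max(|1.2301| - 4.78, 0) = 0.0
prox(4.5108) = sign(4.5108)*max(|4.5108| - 4.78, 0) = 0.0
prox(4.4882) = sign(4.4882)*max(|4.4882| - 4.78, 0) = 0.0
prox(x) = [0.0, 0.0, 0.0]
||prox(x)||_1 = 0.0 + 0.0 + 0.0 = 0.0


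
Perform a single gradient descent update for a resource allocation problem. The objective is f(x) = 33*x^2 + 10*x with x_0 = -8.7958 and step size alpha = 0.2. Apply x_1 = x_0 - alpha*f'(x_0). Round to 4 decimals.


We compute the gradient at x_0 and apply the update.
f'(x) = 66*x + 10
f'(-8.7958) = 66*-8.7958 + 10 = -570.5228
x_1 = -8.7958 - 0.2*-570.5228 = 105.3088


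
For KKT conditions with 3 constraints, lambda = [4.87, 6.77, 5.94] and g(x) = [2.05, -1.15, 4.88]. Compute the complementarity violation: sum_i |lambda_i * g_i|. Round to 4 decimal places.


KKT complementary slackness check:
lambda_1 * g_1 = 4.87 * 2.05 = 9.9835
lambda_2 * g_2 = 6.77 * -1.15 = -7.7855
lambda_3 * g_3 = 5.94 * 4.88 = 28.9872
Total violation = 9.9835 + 7.7855 + 28.9872 = 46.7562


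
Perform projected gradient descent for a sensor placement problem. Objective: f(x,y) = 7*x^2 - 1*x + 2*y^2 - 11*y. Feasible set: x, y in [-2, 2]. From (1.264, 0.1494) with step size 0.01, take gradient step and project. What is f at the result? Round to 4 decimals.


Step 1: Compute gradient at (1.264, 0.1494).
grad_x = 2*7*1.264 - 1 = 16.696
grad_y = 2*2*0.1494 - 11 = -10.4024
Step 2: Gradient step.
x_raw = 1.264 - 0.01*16.696 = 1.097
y_raw = 0.1494 - 0.01*-10.4024 = 0.2534
Step 3: Project onto [-2, 2].
x_proj = clip(1.097) = 1.097
y_proj = clip(0.2534) = 0.2534
Step 4: Evaluate f.
f(1.097, 0.2534) = 4.6682


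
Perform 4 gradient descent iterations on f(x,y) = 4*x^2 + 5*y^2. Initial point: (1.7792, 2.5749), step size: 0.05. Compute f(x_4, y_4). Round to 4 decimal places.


Gradient descent on f(x,y) = 4*x^2 + 5*y^2.
Starting point: (1.7792, 2.5749), alpha = 0.05
Step 1: grad_x = 2*4*1.7792 = 14.2336, grad_y = 2*5*2.5749 = 25.749
  x_1 = 1.7792 - 0.05*14.2336 = 1.0675
  y_1 = 2.5749 - 0.05*25.749 = 1.2875
Step 2: grad_x = 2*4*1.0675 = 8.5402, grad_y = 2*5*1.2875 = 12.8745
  x_2 = 1.0675 - 0.05*8.5402 = 0.6405
  y_2 = 1.2875 - 0.05*12.8745 = 0.6437
Step 3: grad_x = 2*4*0.6405 = 5.1241, grad_y = 2*5*0.6437 = 6.4373
  x_3 = 0.6405 - 0.05*5.1241 = 0.3843
  y_3 = 0.6437 - 0.05*6.4373 = 0.3219
Step 4: grad_x = 2*4*0.3843 = 3.0745, grad_y = 2*5*0.3219 = 3.2186
  x_4 = 0.3843 - 0.05*3.0745 = 0.2306
  y_4 = 0.3219 - 0.05*3.2186 = 0.1609
f(0.2306, 0.1609) = 4*0.2306^2 + 5*0.1609^2 = 0.3422


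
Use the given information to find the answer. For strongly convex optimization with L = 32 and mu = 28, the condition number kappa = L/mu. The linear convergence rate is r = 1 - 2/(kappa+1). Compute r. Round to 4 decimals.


Step 1: Compute the condition number.
kappa = L/mu = 32/28 = 1.1429
Step 2: Compute the convergence rate.
r = 1 - 2/(kappa + 1) = 1 - 2*mu/(L + mu) = (L - mu)/(L + mu) = 4/60 = 0.0667


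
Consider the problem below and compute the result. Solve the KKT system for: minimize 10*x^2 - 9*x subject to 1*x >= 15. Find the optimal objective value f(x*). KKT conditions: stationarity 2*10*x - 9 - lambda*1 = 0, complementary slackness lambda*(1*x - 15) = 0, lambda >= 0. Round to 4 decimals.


Step 1: Try lambda = 0 (constraint inactive).
x_unc = 9/(2*10) = 0.45
Check: 1*0.45 = 0.45 < 15 -- violated!
Step 2: Constraint must be active: 1*x = 15
x* = 15/1 = 15.0
lambda = (2*10*15.0 - 9)/1 = 291.0
Step 3: Compute optimal value.
f(x*) = 10*15.0^2 - 9*15.0 = 2115.0


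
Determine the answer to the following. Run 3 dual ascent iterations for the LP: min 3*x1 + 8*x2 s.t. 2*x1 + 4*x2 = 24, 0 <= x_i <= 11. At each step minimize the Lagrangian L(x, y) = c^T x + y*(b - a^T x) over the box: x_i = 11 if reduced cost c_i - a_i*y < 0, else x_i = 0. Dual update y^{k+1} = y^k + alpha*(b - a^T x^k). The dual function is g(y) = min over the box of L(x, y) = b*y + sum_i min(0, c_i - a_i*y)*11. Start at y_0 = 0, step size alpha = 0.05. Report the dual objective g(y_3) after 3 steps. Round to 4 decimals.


Dual ascent for LP: min 3*x1 + 8*x2, 2*x1 + 4*x2 = 24, 0 <= x_i <= 11
Step 1: y^k = 0.0, reduced costs: (3.0, 8.0)
  x^k = (0.0, 0.0), subgradient = b - a^T x = 24.0
  y^{k+1} = 0.0 + 0.05*24.0 = 1.2
Step 2: y^k = 1.2, reduced costs: (0.6, 3.2)
  x^k = (0.0, 0.0), subgradient = b - a^T x = 24.0
  y^{k+1} = 1.2 + 0.05*24.0 = 2.4
Step 3: y^k = 2.4, reduced costs: (-1.8, -1.6)
  x^k = (11.0, 11.0), subgradient = b - a^T x = -42.0
  y^{k+1} = 2.4 + 0.05*-42.0 = 0.3
Dual objective at y_3 = 0.3: reduced costs (2.4, 6.8), box minimizer x = (0.0, 0.0)
g(y_3) = b*y + (c1 - a1*y)*x1 + (c2 - a2*y)*x2 = 24*0.3 + 2.4*0.0 + 6.8*0.0 = 7.2 + 0.0 + 0.0 = 7.2


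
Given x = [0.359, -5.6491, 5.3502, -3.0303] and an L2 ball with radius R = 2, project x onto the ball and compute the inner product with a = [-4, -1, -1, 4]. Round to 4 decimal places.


Step 1: Compute ||x|| (intermediates to 6 decimals).
||x|| = sqrt(0.359^2 + (-5.6491)^2 + 5.3502^2 + (-3.0303)^2) = 8.357546
Step 2: Project.
Since ||x|| > R, scale = R/||x|| = 2/8.357546 = 0.239305, proj(x) = scale * x
proj(x) = [0.08591, -1.351858, 1.28033, -0.725166]
Step 3: Dot product.
a^T * proj(x) = -4*0.08591 - 1*(-1.351858) - 1*1.28033 + 4*(-0.725166) = -3.1728


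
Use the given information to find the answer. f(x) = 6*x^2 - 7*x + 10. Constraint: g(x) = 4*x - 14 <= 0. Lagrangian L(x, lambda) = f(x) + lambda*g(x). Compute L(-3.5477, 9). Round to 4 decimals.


Step 1: Evaluate f(x).
f(-3.5477) = 6*(-3.5477)^2 - 7*(-3.5477) + 10 = 110.351
Step 2: Evaluate g(x).
g(-3.5477) = 4*-3.5477 - 14 = -28.1908
Step 3: Compute Lagrangian.
L = 110.351 + 9*-28.1908 = -143.3662


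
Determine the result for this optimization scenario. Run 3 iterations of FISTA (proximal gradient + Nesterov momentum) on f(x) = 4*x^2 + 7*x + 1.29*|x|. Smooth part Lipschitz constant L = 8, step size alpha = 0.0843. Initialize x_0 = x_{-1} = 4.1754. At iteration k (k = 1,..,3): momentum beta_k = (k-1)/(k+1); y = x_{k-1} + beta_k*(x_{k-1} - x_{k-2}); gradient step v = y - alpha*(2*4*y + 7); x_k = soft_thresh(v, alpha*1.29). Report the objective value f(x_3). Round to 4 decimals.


FISTA on f(x) = 4*x^2 + 7*x + 1.29*|x|
L = 8, alpha = 0.0843
Iteration 1: beta = 0.0, y = 4.1754 + 0.0*(4.1754 - 4.1754) = 4.1754
  grad(y) = 40.4032, v = y - alpha*grad = 0.7694
  prox(v) = soft_thresh(0.7694, 0.1087) = 0.6607
Iteration 2: beta = 0.3333, y = 0.6607 + 0.3333*(0.6607 - 4.1754) = -0.5109
  grad(y) = 2.9127, v = y - alpha*grad = -0.7565
  prox(v) = soft_thresh(-0.7565, 0.1087) = -0.6477
Iteration 3: beta = 0.5, y = -0.6477 + 0.5*(-0.6477 - 0.6607) = -1.3019
  grad(y) = -3.4151, v = y - alpha*grad = -1.014
  prox(v) = soft_thresh(-1.014, 0.1087) = -0.9052
f(x_3) = 4*(-0.9052)^2 + 7*(-0.9052) + 1.29*|-0.9052| = -1.8911


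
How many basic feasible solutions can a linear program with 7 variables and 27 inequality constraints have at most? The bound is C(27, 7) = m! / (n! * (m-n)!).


Each vertex corresponds to some choice of n active constraints out of m, so the number of vertices is at most C(m, n) = m! / (n!(m-n)!).
m = 27, n = 7
Numerator: 27 * 26 * 25 * 24 * 23 * 22 * 21
Denominator: 7! = 5040
C(27, 7) = 888030


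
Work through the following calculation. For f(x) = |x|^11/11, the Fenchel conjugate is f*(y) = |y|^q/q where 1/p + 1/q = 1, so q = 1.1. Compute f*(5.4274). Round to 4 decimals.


The conjugate exponent q satisfies 1/p + 1/q = 1.
p = 11, so q = 11/(11 - 1) = 1.1
|y|^q = 5.4274^1.1 = 6.4276
f*(5.4274) = 6.4276 / 1.1 = 5.8433


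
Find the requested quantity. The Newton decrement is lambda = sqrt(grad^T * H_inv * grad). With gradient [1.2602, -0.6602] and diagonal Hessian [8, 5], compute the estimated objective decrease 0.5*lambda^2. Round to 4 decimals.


Step 1: H is diagonal, so H^(-1) * g = [0.1575, -0.132].
Step 2: g^T H^(-1) g = sum_i g_i^2 / H_ii
  = (1.2602)^2/8 + (-0.6602)^2/5
  = 0.1985 + 0.0872 = 0.2857
Step 3: Objective decrease = 0.5 * g^T H^(-1) g = 0.1428


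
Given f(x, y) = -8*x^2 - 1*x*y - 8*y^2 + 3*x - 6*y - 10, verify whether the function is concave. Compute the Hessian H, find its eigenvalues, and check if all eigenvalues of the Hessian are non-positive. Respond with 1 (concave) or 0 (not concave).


The Hessian of f(x,y) = -8*x^2 - 1*x*y - 8*y^2 + 3*x - 6*y - 10 is:
H = [[-16, -1], [-1, -16]]
Trace = -16 - 16 = -32
Determinant = -16*-16 - (-1)^2 = 255
Discriminant = (-32)^2 - 4*255 = 4.0
Eigenvalues: lambda_1 = -17.0, lambda_2 = -15.0
The function is concave.

1


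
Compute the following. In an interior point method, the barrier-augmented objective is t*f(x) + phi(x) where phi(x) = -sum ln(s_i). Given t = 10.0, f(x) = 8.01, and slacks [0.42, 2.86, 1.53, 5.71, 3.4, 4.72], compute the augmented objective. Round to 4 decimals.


Step 1: Compute log-barrier.
ln values: [-0.8675, 1.0508, 0.4253, 1.7422, 1.2238, 1.5518]
phi = -(-0.8675 + 1.0508 + 0.4253 + 1.7422 + 1.2238 + 1.5518) = -5.1264
Step 2: Compute augmented objective.
t*f(x) = 10.0*8.01 = 80.1
Total = 80.1 - 5.1264 = 74.9736


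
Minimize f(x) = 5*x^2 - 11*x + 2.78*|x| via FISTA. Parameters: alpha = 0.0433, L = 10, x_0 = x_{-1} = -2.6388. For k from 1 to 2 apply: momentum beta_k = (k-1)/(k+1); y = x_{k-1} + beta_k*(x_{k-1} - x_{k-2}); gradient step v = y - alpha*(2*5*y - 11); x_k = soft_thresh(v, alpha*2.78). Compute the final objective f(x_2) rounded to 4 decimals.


FISTA on f(x) = 5*x^2 - 11*x + 2.78*|x|
L = 10, alpha = 0.0433
Iteration 1: beta = 0.0, y = -2.6388 + 0.0*(-2.6388 + 2.6388) = -2.6388
  grad(y) = -37.388, v = y - alpha*grad = -1.0199
  prox(v) = soft_thresh(-1.0199, 0.1204) = -0.8995
Iteration 2: beta = 0.3333, y = -0.8995 + 0.3333*(-0.8995 + 2.6388) = -0.3198
  grad(y) = -14.1977, v = y - alpha*grad = 0.295
  prox(v) = soft_thresh(0.295, 0.1204) = 0.1746
f(x_2) = 5*0.1746^2 - 11*0.1746 + 2.78*|0.1746| = -1.2829


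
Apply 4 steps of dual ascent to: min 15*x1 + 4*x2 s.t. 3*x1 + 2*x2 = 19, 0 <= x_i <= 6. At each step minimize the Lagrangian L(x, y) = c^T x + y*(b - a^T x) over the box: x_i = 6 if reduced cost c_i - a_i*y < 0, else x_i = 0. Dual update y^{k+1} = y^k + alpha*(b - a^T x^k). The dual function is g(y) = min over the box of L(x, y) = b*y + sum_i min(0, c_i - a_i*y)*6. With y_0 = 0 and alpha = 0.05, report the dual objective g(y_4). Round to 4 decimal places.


Dual ascent for LP: min 15*x1 + 4*x2, 3*x1 + 2*x2 = 19, 0 <= x_i <= 6
Step 1: y^k = 0.0, reduced costs: (15.0, 4.0)
  x^k = (0.0, 0.0), subgradient = b - a^T x = 19.0
  y^{k+1} = 0.0 + 0.05*19.0 = 0.95
Step 2: y^k = 0.95, reduced costs: (12.15, 2.1)
  x^k = (0.0, 0.0), subgradient = b - a^T x = 19.0
  y^{k+1} = 0.95 + 0.05*19.0 = 1.9
Step 3: y^k = 1.9, reduced costs: (9.3, 0.2)
  x^k = (0.0, 0.0), subgradient = b - a^T x = 19.0
  y^{k+1} = 1.9 + 0.05*19.0 = 2.85
Step 4: y^k = 2.85, reduced costs: (6.45, -1.7)
  x^k = (0.0, 6.0), subgradient = b - a^T x = 7.0
  y^{k+1} = 2.85 + 0.05*7.0 = 3.2
Dual objective at y_4 = 3.2: reduced costs (5.4, -2.4), box minimizer x = (0.0, 6.0)
g(y_4) = b*y + (c1 - a1*y)*x1 + (c2 - a2*y)*x2 = 19*3.2 + 5.4*0.0 + (-2.4)*6.0 = 60.8 + 0.0 - 14.4 = 46.4


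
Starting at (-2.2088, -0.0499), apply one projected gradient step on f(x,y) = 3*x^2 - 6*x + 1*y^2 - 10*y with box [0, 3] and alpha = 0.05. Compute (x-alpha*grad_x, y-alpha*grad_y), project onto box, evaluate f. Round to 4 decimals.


Step 1: Compute gradient at (-2.2088, -0.0499).
grad_x = 2*3*-2.2088 - 6 = -19.2528
grad_y = 2*1*-0.0499 - 10 = -10.0998
Step 2: Gradient step.
x_raw = -2.2088 - 0.05*-19.2528 = -1.2462
y_raw = -0.0499 - 0.05*-10.0998 = 0.4551
Step 3: Project onto [0, 3].
x_proj = clip(-1.2462) = 0.0
y_proj = clip(0.4551) = 0.4551
Step 4: Evaluate f.
f(0.0, 0.4551) = -4.3438


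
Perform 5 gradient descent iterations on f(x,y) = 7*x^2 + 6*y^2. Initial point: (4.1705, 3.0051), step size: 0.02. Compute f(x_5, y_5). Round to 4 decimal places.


Gradient descent on f(x,y) = 7*x^2 + 6*y^2.
Starting point: (4.1705, 3.0051), alpha = 0.02
Step 1: grad_x = 2*7*4.1705 = 58.387, grad_y = 2*6*3.0051 = 36.0612
  x_1 = 4.1705 - 0.02*58.387 = 3.0028
  y_1 = 3.0051 - 0.02*36.0612 = 2.2839
Step 2: grad_x = 2*7*3.0028 = 42.0386, grad_y = 2*6*2.2839 = 27.4065
  x_2 = 3.0028 - 0.02*42.0386 = 2.162
  y_2 = 2.2839 - 0.02*27.4065 = 1.7357
Step 3: grad_x = 2*7*2.162 = 30.2678, grad_y = 2*6*1.7357 = 20.8289
  x_3 = 2.162 - 0.02*30.2678 = 1.5566
  y_3 = 1.7357 - 0.02*20.8289 = 1.3192
Step 4: grad_x = 2*7*1.5566 = 21.7928, grad_y = 2*6*1.3192 = 15.83
  x_4 = 1.5566 - 0.02*21.7928 = 1.1208
  y_4 = 1.3192 - 0.02*15.83 = 1.0026
Step 5: grad_x = 2*7*1.1208 = 15.6908, grad_y = 2*6*1.0026 = 12.0308
  x_5 = 1.1208 - 0.02*15.6908 = 0.807
  y_5 = 1.0026 - 0.02*12.0308 = 0.762
f(0.807, 0.762) = 7*0.807^2 + 6*0.762^2 = 8.0417


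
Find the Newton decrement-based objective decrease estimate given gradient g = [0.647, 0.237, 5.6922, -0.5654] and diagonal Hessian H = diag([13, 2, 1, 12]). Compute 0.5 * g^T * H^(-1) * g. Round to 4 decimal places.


Step 1: H is diagonal, so H^(-1) * g = [0.0498, 0.1185, 5.6922, -0.0471].
Step 2: g^T H^(-1) g = sum_i g_i^2 / H_ii
  = (0.647)^2/13 + (0.237)^2/2 + (5.6922)^2/1 + (-0.5654)^2/12
  = 0.0322 + 0.0281 + 32.4011 + 0.0266 = 32.4881
Step 3: Objective decrease = 0.5 * g^T H^(-1) g = 16.244
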